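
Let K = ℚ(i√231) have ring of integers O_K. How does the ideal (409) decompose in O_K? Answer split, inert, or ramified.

Since -231 ≡ 1 mod 4, the ring of integers is ℤ[(1+√-231)/2] with discriminant -231.
409 ∤ -231, so 409 is unramified.
Euler's criterion: (-231)^204 mod 409 = 1. Thus (-231|409) = 1.
d is a quadratic residue mod p, hence 409 splits in O_K.

split — (409) = 𝔭₁𝔭₂ with 𝔭₁ ≠ 𝔭₂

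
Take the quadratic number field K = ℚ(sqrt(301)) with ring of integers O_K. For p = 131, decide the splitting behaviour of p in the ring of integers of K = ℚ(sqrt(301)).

301 mod 4 = 1, hence disc K = 301 and O_K = ℤ[(1+√301)/2].
Since gcd(131, 301) = 1 the prime 131 does not ramify.
Compute (301/131) via Euler: 39^((131-1)/2) mod 131 = 1, so (301/131) = 1.
(301/131) = 1, so 131 splits.

131 splits in O_K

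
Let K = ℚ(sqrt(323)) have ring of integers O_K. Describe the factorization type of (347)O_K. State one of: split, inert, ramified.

347 splits in O_K

Since 323 ≢ 1 mod 4, the ring of integers is ℤ[√323] with discriminant 4·323 = 1292.
disc(K) = 1292 is not divisible by 347; 347 is unramified.
Euler's criterion: 323^173 mod 347 = 1. Thus (323|347) = 1.
Legendre symbol 1 ⇒ 347 is split.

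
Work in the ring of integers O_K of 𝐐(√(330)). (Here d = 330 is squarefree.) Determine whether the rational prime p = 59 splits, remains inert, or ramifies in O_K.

330 mod 4 = 2, hence disc K = 4·330 = 1320 and O_K = ℤ[√330].
disc(K) = 1320 is not divisible by 59; 59 is unramified.
(330/59) = 35^29 mod 59 = 1, giving Legendre symbol 1.
(330/59) = 1, so 59 splits.

p splits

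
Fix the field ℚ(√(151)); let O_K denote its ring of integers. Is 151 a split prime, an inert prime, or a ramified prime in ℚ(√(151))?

ramifies in O_K

151 mod 4 = 3, hence disc K = 4·151 = 604 and O_K = ℤ[√151].
151 divides disc(K) = 604, so 151 ramifies.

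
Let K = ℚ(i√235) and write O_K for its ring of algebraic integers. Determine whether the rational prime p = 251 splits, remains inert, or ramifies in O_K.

-235 mod 4 = 1, hence disc K = -235 and O_K = ℤ[(1+√-235)/2].
disc(K) = -235 is not divisible by 251; 251 is unramified.
(-235/251) = 16^125 mod 251 = 1, giving Legendre symbol 1.
(-235/251) = 1, so 251 splits.

p splits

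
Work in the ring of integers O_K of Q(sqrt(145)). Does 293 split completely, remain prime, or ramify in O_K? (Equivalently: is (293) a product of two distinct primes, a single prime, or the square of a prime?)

293 splits in O_K

145 mod 4 = 1, hence disc K = 145 and O_K = ℤ[(1+√145)/2].
Since gcd(293, 145) = 1 the prime 293 does not ramify.
Euler's criterion: 145^146 mod 293 = 1. Thus (145|293) = 1.
Legendre symbol 1 ⇒ 293 is split.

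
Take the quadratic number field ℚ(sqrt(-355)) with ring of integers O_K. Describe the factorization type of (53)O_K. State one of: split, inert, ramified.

-355 mod 4 = 1, hence disc K = -355 and O_K = ℤ[(1+√-355)/2].
disc(K) = -355 is not divisible by 53; 53 is unramified.
Compute (-355/53) via Euler: 16^((53-1)/2) mod 53 = 1, so (-355/53) = 1.
Legendre symbol 1 ⇒ 53 is split.

p splits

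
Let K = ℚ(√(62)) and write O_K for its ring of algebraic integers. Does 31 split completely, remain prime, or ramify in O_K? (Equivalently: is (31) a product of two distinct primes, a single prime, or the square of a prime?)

62 mod 4 = 2, hence disc K = 4·62 = 248 and O_K = ℤ[√62].
disc(K) = 248 = 31·8, so p = 31 is ramified.

ramified — (31) = 𝔭²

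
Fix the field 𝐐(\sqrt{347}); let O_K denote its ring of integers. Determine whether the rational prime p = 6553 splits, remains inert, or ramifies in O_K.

347 mod 4 = 3, hence disc K = 4·347 = 1388 and O_K = ℤ[√347].
Since gcd(6553, 1388) = 1 the prime 6553 does not ramify.
Compute (347/6553) via Euler: 347^((6553-1)/2) mod 6553 = 6552, so (347/6553) = -1.
Legendre symbol -1 ⇒ 6553 is inert.

6553 remains inert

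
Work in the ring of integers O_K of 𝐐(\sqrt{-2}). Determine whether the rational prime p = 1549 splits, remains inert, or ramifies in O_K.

1549 remains inert

d = -2 ≡ 2 (mod 4), so O_K = ℤ[√-2] and disc(K) = 4d = -8.
1549 ∤ -8, so 1549 is unramified.
(-2/1549) = 1547^774 mod 1549 = 1548, giving Legendre symbol -1.
Legendre symbol -1 ⇒ 1549 is inert.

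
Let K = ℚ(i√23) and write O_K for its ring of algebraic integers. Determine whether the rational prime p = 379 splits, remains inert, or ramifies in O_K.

inert

-23 mod 4 = 1, hence disc K = -23 and O_K = ℤ[(1+√-23)/2].
379 ∤ -23, so 379 is unramified.
Euler's criterion: (-23)^189 mod 379 = 378. Thus (-23|379) = -1.
d is a non-residue mod p, hence 379 remains inert in O_K.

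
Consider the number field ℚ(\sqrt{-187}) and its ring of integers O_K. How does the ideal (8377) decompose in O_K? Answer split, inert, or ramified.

remains prime (inert)

Since -187 ≡ 1 mod 4, the ring of integers is ℤ[(1+√-187)/2] with discriminant -187.
disc(K) = -187 is not divisible by 8377; 8377 is unramified.
Compute (-187/8377) via Euler: 8190^((8377-1)/2) mod 8377 = 8376, so (-187/8377) = -1.
d is a non-residue mod p, hence 8377 remains inert in O_K.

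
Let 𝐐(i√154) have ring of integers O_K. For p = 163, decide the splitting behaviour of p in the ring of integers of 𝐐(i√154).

Since -154 ≢ 1 mod 4, the ring of integers is ℤ[√-154] with discriminant 4·(-154) = -616.
163 ∤ -616, so 163 is unramified.
Euler's criterion: (-154)^81 mod 163 = 1. Thus (-154|163) = 1.
(-154/163) = 1, so 163 splits.

split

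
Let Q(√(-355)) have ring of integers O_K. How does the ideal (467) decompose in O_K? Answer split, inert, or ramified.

d = -355 ≡ 1 (mod 4), so O_K = ℤ[(1+√-355)/2] and disc(K) = d = -355.
467 ∤ -355, so 467 is unramified.
(-355/467) = 112^233 mod 467 = 1, giving Legendre symbol 1.
d is a quadratic residue mod p, hence 467 splits in O_K.

467 splits in O_K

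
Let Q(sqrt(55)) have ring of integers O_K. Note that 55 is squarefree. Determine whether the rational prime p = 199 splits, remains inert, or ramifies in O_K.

Since 55 ≢ 1 mod 4, the ring of integers is ℤ[√55] with discriminant 4·55 = 220.
disc(K) = 220 is not divisible by 199; 199 is unramified.
(55/199) = 55^99 mod 199 = 198, giving Legendre symbol -1.
d is a non-residue mod p, hence 199 remains inert in O_K.

199 remains inert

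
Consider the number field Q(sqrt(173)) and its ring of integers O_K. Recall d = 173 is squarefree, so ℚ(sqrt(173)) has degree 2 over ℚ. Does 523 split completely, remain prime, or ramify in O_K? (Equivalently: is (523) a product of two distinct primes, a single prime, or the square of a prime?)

d = 173 ≡ 1 (mod 4), so O_K = ℤ[(1+√173)/2] and disc(K) = d = 173.
523 ∤ 173, so 523 is unramified.
(173/523) = 173^261 mod 523 = 1, giving Legendre symbol 1.
Legendre symbol 1 ⇒ 523 is split.

split — (523) = 𝔭₁𝔭₂ with 𝔭₁ ≠ 𝔭₂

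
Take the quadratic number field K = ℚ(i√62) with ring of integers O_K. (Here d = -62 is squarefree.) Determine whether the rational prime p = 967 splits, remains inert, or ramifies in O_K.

Since -62 ≢ 1 mod 4, the ring of integers is ℤ[√-62] with discriminant 4·(-62) = -248.
967 ∤ -248, so 967 is unramified.
Compute (-62/967) via Euler: 905^((967-1)/2) mod 967 = 966, so (-62/967) = -1.
Legendre symbol -1 ⇒ 967 is inert.

remains prime (inert)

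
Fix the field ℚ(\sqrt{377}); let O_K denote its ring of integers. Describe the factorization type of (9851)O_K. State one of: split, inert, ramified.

split

Since 377 ≡ 1 mod 4, the ring of integers is ℤ[(1+√377)/2] with discriminant 377.
9851 ∤ 377, so 9851 is unramified.
Legendre symbol by Euler's criterion: (377/9851) ≡ 377^4925 ≡ 1 (mod 9851), i.e. (377/9851) = 1.
Legendre symbol 1 ⇒ 9851 is split.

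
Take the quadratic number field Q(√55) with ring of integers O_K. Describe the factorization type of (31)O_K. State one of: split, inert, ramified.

d = 55 ≡ 3 (mod 4), so O_K = ℤ[√55] and disc(K) = 4d = 220.
31 ∤ 220, so 31 is unramified.
Legendre symbol by Euler's criterion: (55/31) ≡ 55^15 ≡ 30 (mod 31), i.e. (55/31) = -1.
d is a non-residue mod p, hence 31 remains inert in O_K.

31 remains inert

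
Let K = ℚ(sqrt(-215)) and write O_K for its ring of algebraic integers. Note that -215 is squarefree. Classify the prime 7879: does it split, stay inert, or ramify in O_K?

-215 mod 4 = 1, hence disc K = -215 and O_K = ℤ[(1+√-215)/2].
7879 ∤ -215, so 7879 is unramified.
Legendre symbol by Euler's criterion: (-215/7879) ≡ (-215)^3939 ≡ 1 (mod 7879), i.e. (-215/7879) = 1.
d is a quadratic residue mod p, hence 7879 splits in O_K.

7879 splits in O_K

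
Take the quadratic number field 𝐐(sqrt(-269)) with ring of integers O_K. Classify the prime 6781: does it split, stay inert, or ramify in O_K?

d = -269 ≡ 3 (mod 4), so O_K = ℤ[√-269] and disc(K) = 4d = -1076.
Since gcd(6781, -1076) = 1 the prime 6781 does not ramify.
Euler's criterion: (-269)^3390 mod 6781 = 1. Thus (-269|6781) = 1.
(-269/6781) = 1, so 6781 splits.

split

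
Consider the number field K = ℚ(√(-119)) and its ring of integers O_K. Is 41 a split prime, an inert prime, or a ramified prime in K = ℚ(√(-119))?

41 splits in O_K

d = -119 ≡ 1 (mod 4), so O_K = ℤ[(1+√-119)/2] and disc(K) = d = -119.
Since gcd(41, -119) = 1 the prime 41 does not ramify.
Euler's criterion: (-119)^20 mod 41 = 1. Thus (-119|41) = 1.
(-119/41) = 1, so 41 splits.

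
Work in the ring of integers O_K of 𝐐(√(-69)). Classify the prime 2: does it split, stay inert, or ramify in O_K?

ramifies in O_K

-69 mod 4 = 3, hence disc K = 4·(-69) = -276 and O_K = ℤ[√-69].
2 divides disc(K) = -276, so 2 ramifies.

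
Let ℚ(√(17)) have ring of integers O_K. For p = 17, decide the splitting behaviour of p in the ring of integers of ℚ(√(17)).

ramified — (17) = 𝔭²

Since 17 ≡ 1 mod 4, the ring of integers is ℤ[(1+√17)/2] with discriminant 17.
disc(K) = 17 = 17·1, so p = 17 is ramified.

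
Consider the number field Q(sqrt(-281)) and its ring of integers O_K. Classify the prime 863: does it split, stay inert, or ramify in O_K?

863 remains inert

-281 mod 4 = 3, hence disc K = 4·(-281) = -1124 and O_K = ℤ[√-281].
863 ∤ -1124, so 863 is unramified.
Euler's criterion: (-281)^431 mod 863 = 862. Thus (-281|863) = -1.
Legendre symbol -1 ⇒ 863 is inert.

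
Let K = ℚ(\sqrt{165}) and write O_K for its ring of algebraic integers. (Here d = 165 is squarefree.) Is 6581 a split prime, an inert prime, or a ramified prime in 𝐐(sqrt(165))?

inert — (6581) stays prime in O_K

165 mod 4 = 1, hence disc K = 165 and O_K = ℤ[(1+√165)/2].
disc(K) = 165 is not divisible by 6581; 6581 is unramified.
Euler's criterion: 165^3290 mod 6581 = 6580. Thus (165|6581) = -1.
Legendre symbol -1 ⇒ 6581 is inert.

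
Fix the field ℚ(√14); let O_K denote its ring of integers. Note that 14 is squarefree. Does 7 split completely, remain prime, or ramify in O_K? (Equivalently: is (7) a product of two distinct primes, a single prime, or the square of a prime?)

ramified — (7) = 𝔭²

14 mod 4 = 2, hence disc K = 4·14 = 56 and O_K = ℤ[√14].
7 divides disc(K) = 56, so 7 ramifies.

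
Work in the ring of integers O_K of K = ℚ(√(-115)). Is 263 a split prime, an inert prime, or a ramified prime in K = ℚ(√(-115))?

Since -115 ≡ 1 mod 4, the ring of integers is ℤ[(1+√-115)/2] with discriminant -115.
263 ∤ -115, so 263 is unramified.
(-115/263) = 148^131 mod 263 = 1, giving Legendre symbol 1.
d is a quadratic residue mod p, hence 263 splits in O_K.

263 splits in O_K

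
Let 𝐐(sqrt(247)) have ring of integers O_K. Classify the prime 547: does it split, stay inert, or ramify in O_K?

247 mod 4 = 3, hence disc K = 4·247 = 988 and O_K = ℤ[√247].
547 ∤ 988, so 547 is unramified.
Euler's criterion: 247^273 mod 547 = 1. Thus (247|547) = 1.
d is a quadratic residue mod p, hence 547 splits in O_K.

split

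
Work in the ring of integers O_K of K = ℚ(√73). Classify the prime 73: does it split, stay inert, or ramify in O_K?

73 is ramified

73 mod 4 = 1, hence disc K = 73 and O_K = ℤ[(1+√73)/2].
73 divides disc(K) = 73, so 73 ramifies.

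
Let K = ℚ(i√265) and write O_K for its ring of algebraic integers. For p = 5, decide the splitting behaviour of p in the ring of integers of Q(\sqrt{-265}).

Since -265 ≢ 1 mod 4, the ring of integers is ℤ[√-265] with discriminant 4·(-265) = -1060.
Ramification test: 5 | -1060. The prime 5 ramifies in K.

5 is ramified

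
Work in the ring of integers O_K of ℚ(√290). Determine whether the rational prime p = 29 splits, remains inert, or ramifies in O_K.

ramified — (29) = 𝔭²

290 mod 4 = 2, hence disc K = 4·290 = 1160 and O_K = ℤ[√290].
disc(K) = 1160 = 29·40, so p = 29 is ramified.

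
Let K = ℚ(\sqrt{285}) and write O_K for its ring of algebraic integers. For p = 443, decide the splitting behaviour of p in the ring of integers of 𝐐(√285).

split — (443) = 𝔭₁𝔭₂ with 𝔭₁ ≠ 𝔭₂

285 mod 4 = 1, hence disc K = 285 and O_K = ℤ[(1+√285)/2].
Since gcd(443, 285) = 1 the prime 443 does not ramify.
Legendre symbol by Euler's criterion: (285/443) ≡ 285^221 ≡ 1 (mod 443), i.e. (285/443) = 1.
d is a quadratic residue mod p, hence 443 splits in O_K.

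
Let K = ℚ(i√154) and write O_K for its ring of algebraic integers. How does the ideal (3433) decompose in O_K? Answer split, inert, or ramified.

Since -154 ≢ 1 mod 4, the ring of integers is ℤ[√-154] with discriminant 4·(-154) = -616.
disc(K) = -616 is not divisible by 3433; 3433 is unramified.
Euler's criterion: (-154)^1716 mod 3433 = 3432. Thus (-154|3433) = -1.
(-154/3433) = -1, so 3433 is inert.

inert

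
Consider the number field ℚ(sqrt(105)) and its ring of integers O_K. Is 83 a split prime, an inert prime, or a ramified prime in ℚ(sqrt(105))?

d = 105 ≡ 1 (mod 4), so O_K = ℤ[(1+√105)/2] and disc(K) = d = 105.
disc(K) = 105 is not divisible by 83; 83 is unramified.
Euler's criterion: 105^41 mod 83 = 82. Thus (105|83) = -1.
d is a non-residue mod p, hence 83 remains inert in O_K.

p is inert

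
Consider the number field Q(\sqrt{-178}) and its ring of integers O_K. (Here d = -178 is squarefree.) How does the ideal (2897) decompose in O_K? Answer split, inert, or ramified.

p splits

Since -178 ≢ 1 mod 4, the ring of integers is ℤ[√-178] with discriminant 4·(-178) = -712.
Since gcd(2897, -712) = 1 the prime 2897 does not ramify.
Euler's criterion: (-178)^1448 mod 2897 = 1. Thus (-178|2897) = 1.
(-178/2897) = 1, so 2897 splits.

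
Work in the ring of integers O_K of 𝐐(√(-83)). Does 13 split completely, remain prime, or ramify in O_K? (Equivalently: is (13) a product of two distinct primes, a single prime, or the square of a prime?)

inert — (13) stays prime in O_K

Since -83 ≡ 1 mod 4, the ring of integers is ℤ[(1+√-83)/2] with discriminant -83.
Since gcd(13, -83) = 1 the prime 13 does not ramify.
(-83/13) = 8^6 mod 13 = 12, giving Legendre symbol -1.
Legendre symbol -1 ⇒ 13 is inert.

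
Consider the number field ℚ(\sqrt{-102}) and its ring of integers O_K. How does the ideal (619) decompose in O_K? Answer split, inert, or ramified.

619 splits in O_K

Since -102 ≢ 1 mod 4, the ring of integers is ℤ[√-102] with discriminant 4·(-102) = -408.
619 ∤ -408, so 619 is unramified.
Legendre symbol by Euler's criterion: (-102/619) ≡ (-102)^309 ≡ 1 (mod 619), i.e. (-102/619) = 1.
d is a quadratic residue mod p, hence 619 splits in O_K.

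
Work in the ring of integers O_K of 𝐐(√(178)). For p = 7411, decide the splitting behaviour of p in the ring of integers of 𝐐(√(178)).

splits completely

Since 178 ≢ 1 mod 4, the ring of integers is ℤ[√178] with discriminant 4·178 = 712.
Since gcd(7411, 712) = 1 the prime 7411 does not ramify.
Euler's criterion: 178^3705 mod 7411 = 1. Thus (178|7411) = 1.
d is a quadratic residue mod p, hence 7411 splits in O_K.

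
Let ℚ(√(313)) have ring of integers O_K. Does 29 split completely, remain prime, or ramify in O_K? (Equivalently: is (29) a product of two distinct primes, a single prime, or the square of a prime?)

313 mod 4 = 1, hence disc K = 313 and O_K = ℤ[(1+√313)/2].
disc(K) = 313 is not divisible by 29; 29 is unramified.
Euler's criterion: 313^14 mod 29 = 1. Thus (313|29) = 1.
Legendre symbol 1 ⇒ 29 is split.

p splits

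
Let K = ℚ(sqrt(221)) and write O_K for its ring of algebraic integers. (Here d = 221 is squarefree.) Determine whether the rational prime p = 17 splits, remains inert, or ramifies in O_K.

17 is ramified

d = 221 ≡ 1 (mod 4), so O_K = ℤ[(1+√221)/2] and disc(K) = d = 221.
disc(K) = 221 = 17·13, so p = 17 is ramified.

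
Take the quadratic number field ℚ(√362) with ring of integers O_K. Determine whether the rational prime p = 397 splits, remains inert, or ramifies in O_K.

362 mod 4 = 2, hence disc K = 4·362 = 1448 and O_K = ℤ[√362].
Since gcd(397, 1448) = 1 the prime 397 does not ramify.
Euler's criterion: 362^198 mod 397 = 1. Thus (362|397) = 1.
(362/397) = 1, so 397 splits.

splits completely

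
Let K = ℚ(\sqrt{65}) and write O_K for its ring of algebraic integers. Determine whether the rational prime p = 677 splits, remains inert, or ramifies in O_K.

Since 65 ≡ 1 mod 4, the ring of integers is ℤ[(1+√65)/2] with discriminant 65.
disc(K) = 65 is not divisible by 677; 677 is unramified.
(65/677) = 65^338 mod 677 = 676, giving Legendre symbol -1.
Legendre symbol -1 ⇒ 677 is inert.

remains prime (inert)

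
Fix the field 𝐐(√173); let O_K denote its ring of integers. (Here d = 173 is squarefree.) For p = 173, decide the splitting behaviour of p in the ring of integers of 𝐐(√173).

ramified — (173) = 𝔭²

173 mod 4 = 1, hence disc K = 173 and O_K = ℤ[(1+√173)/2].
173 divides disc(K) = 173, so 173 ramifies.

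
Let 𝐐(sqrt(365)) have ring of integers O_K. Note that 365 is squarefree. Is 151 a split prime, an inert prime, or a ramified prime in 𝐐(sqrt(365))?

remains prime (inert)

365 mod 4 = 1, hence disc K = 365 and O_K = ℤ[(1+√365)/2].
disc(K) = 365 is not divisible by 151; 151 is unramified.
Euler's criterion: 365^75 mod 151 = 150. Thus (365|151) = -1.
(365/151) = -1, so 151 is inert.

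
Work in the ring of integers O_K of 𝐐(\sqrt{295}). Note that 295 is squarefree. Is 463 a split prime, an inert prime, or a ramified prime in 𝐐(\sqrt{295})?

d = 295 ≡ 3 (mod 4), so O_K = ℤ[√295] and disc(K) = 4d = 1180.
Since gcd(463, 1180) = 1 the prime 463 does not ramify.
Compute (295/463) via Euler: 295^((463-1)/2) mod 463 = 462, so (295/463) = -1.
d is a non-residue mod p, hence 463 remains inert in O_K.

inert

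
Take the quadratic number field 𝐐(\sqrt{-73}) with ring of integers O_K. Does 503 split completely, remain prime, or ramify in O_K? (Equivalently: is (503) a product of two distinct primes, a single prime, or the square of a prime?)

d = -73 ≡ 3 (mod 4), so O_K = ℤ[√-73] and disc(K) = 4d = -292.
disc(K) = -292 is not divisible by 503; 503 is unramified.
Euler's criterion: (-73)^251 mod 503 = 502. Thus (-73|503) = -1.
d is a non-residue mod p, hence 503 remains inert in O_K.

p is inert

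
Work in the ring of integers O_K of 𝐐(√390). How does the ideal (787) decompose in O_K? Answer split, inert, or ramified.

787 splits in O_K

d = 390 ≡ 2 (mod 4), so O_K = ℤ[√390] and disc(K) = 4d = 1560.
Since gcd(787, 1560) = 1 the prime 787 does not ramify.
(390/787) = 390^393 mod 787 = 1, giving Legendre symbol 1.
Legendre symbol 1 ⇒ 787 is split.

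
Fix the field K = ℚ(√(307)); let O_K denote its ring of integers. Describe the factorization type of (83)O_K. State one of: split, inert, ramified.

inert — (83) stays prime in O_K

d = 307 ≡ 3 (mod 4), so O_K = ℤ[√307] and disc(K) = 4d = 1228.
83 ∤ 1228, so 83 is unramified.
Legendre symbol by Euler's criterion: (307/83) ≡ 307^41 ≡ 82 (mod 83), i.e. (307/83) = -1.
d is a non-residue mod p, hence 83 remains inert in O_K.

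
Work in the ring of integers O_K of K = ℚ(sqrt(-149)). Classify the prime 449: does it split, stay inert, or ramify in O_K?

Since -149 ≢ 1 mod 4, the ring of integers is ℤ[√-149] with discriminant 4·(-149) = -596.
Since gcd(449, -596) = 1 the prime 449 does not ramify.
(-149/449) = 300^224 mod 449 = 448, giving Legendre symbol -1.
(-149/449) = -1, so 449 is inert.

p is inert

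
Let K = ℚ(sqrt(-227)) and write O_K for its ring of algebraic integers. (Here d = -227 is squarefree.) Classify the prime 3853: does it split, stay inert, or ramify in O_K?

-227 mod 4 = 1, hence disc K = -227 and O_K = ℤ[(1+√-227)/2].
3853 ∤ -227, so 3853 is unramified.
Legendre symbol by Euler's criterion: (-227/3853) ≡ (-227)^1926 ≡ 1 (mod 3853), i.e. (-227/3853) = 1.
(-227/3853) = 1, so 3853 splits.

splits completely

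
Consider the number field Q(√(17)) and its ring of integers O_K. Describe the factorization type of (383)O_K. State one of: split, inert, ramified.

splits completely

17 mod 4 = 1, hence disc K = 17 and O_K = ℤ[(1+√17)/2].
Since gcd(383, 17) = 1 the prime 383 does not ramify.
Compute (17/383) via Euler: 17^((383-1)/2) mod 383 = 1, so (17/383) = 1.
Legendre symbol 1 ⇒ 383 is split.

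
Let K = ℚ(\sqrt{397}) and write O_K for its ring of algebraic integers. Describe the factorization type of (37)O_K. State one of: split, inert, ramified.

d = 397 ≡ 1 (mod 4), so O_K = ℤ[(1+√397)/2] and disc(K) = d = 397.
Since gcd(37, 397) = 1 the prime 37 does not ramify.
Compute (397/37) via Euler: 27^((37-1)/2) mod 37 = 1, so (397/37) = 1.
(397/37) = 1, so 37 splits.

split — (37) = 𝔭₁𝔭₂ with 𝔭₁ ≠ 𝔭₂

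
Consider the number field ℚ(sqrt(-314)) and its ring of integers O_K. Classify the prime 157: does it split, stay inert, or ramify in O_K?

Since -314 ≢ 1 mod 4, the ring of integers is ℤ[√-314] with discriminant 4·(-314) = -1256.
157 divides disc(K) = -1256, so 157 ramifies.

ramified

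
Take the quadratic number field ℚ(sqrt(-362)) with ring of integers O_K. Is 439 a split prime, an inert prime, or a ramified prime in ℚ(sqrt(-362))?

split — (439) = 𝔭₁𝔭₂ with 𝔭₁ ≠ 𝔭₂

Since -362 ≢ 1 mod 4, the ring of integers is ℤ[√-362] with discriminant 4·(-362) = -1448.
disc(K) = -1448 is not divisible by 439; 439 is unramified.
Legendre symbol by Euler's criterion: (-362/439) ≡ (-362)^219 ≡ 1 (mod 439), i.e. (-362/439) = 1.
Legendre symbol 1 ⇒ 439 is split.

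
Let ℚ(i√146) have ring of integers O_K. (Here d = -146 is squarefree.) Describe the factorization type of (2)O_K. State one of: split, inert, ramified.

p ramifies

d = -146 ≡ 2 (mod 4), so O_K = ℤ[√-146] and disc(K) = 4d = -584.
disc(K) = -584 = 2·(-292), so p = 2 is ramified.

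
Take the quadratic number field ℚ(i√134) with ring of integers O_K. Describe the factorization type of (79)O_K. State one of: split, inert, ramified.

d = -134 ≡ 2 (mod 4), so O_K = ℤ[√-134] and disc(K) = 4d = -536.
disc(K) = -536 is not divisible by 79; 79 is unramified.
Euler's criterion: (-134)^39 mod 79 = 78. Thus (-134|79) = -1.
d is a non-residue mod p, hence 79 remains inert in O_K.

79 remains inert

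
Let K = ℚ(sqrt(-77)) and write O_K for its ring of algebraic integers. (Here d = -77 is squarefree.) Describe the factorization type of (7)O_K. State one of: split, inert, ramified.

7 is ramified

d = -77 ≡ 3 (mod 4), so O_K = ℤ[√-77] and disc(K) = 4d = -308.
disc(K) = -308 = 7·(-44), so p = 7 is ramified.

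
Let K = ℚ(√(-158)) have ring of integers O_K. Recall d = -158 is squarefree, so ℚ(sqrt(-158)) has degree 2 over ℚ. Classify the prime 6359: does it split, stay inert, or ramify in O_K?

6359 remains inert

d = -158 ≡ 2 (mod 4), so O_K = ℤ[√-158] and disc(K) = 4d = -632.
disc(K) = -632 is not divisible by 6359; 6359 is unramified.
(-158/6359) = 6201^3179 mod 6359 = 6358, giving Legendre symbol -1.
(-158/6359) = -1, so 6359 is inert.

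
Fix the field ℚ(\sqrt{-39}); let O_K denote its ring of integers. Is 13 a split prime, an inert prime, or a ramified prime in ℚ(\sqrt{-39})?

Since -39 ≡ 1 mod 4, the ring of integers is ℤ[(1+√-39)/2] with discriminant -39.
disc(K) = -39 = 13·(-3), so p = 13 is ramified.

p ramifies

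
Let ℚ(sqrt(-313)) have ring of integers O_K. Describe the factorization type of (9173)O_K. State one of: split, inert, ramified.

split

-313 mod 4 = 3, hence disc K = 4·(-313) = -1252 and O_K = ℤ[√-313].
disc(K) = -1252 is not divisible by 9173; 9173 is unramified.
Euler's criterion: (-313)^4586 mod 9173 = 1. Thus (-313|9173) = 1.
Legendre symbol 1 ⇒ 9173 is split.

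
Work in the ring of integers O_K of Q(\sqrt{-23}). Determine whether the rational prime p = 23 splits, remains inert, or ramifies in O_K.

ramified

Since -23 ≡ 1 mod 4, the ring of integers is ℤ[(1+√-23)/2] with discriminant -23.
23 divides disc(K) = -23, so 23 ramifies.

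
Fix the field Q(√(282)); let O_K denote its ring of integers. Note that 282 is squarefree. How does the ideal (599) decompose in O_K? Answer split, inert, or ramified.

282 mod 4 = 2, hence disc K = 4·282 = 1128 and O_K = ℤ[√282].
599 ∤ 1128, so 599 is unramified.
Euler's criterion: 282^299 mod 599 = 1. Thus (282|599) = 1.
d is a quadratic residue mod p, hence 599 splits in O_K.

599 splits in O_K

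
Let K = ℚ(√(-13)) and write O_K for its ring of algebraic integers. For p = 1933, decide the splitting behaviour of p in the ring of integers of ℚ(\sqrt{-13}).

split

-13 mod 4 = 3, hence disc K = 4·(-13) = -52 and O_K = ℤ[√-13].
Since gcd(1933, -52) = 1 the prime 1933 does not ramify.
Compute (-13/1933) via Euler: 1920^((1933-1)/2) mod 1933 = 1, so (-13/1933) = 1.
Legendre symbol 1 ⇒ 1933 is split.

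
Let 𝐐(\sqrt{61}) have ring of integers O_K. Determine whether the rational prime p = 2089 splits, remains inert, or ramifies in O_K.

Since 61 ≡ 1 mod 4, the ring of integers is ℤ[(1+√61)/2] with discriminant 61.
2089 ∤ 61, so 2089 is unramified.
(61/2089) = 61^1044 mod 2089 = 1, giving Legendre symbol 1.
d is a quadratic residue mod p, hence 2089 splits in O_K.

split — (2089) = 𝔭₁𝔭₂ with 𝔭₁ ≠ 𝔭₂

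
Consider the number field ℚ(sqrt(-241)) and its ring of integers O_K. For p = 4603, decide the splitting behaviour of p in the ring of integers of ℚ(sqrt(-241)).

-241 mod 4 = 3, hence disc K = 4·(-241) = -964 and O_K = ℤ[√-241].
Since gcd(4603, -964) = 1 the prime 4603 does not ramify.
(-241/4603) = 4362^2301 mod 4603 = 4602, giving Legendre symbol -1.
(-241/4603) = -1, so 4603 is inert.

p is inert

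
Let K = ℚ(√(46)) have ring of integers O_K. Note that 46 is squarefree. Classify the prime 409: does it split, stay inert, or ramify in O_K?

409 splits in O_K

Since 46 ≢ 1 mod 4, the ring of integers is ℤ[√46] with discriminant 4·46 = 184.
409 ∤ 184, so 409 is unramified.
Legendre symbol by Euler's criterion: (46/409) ≡ 46^204 ≡ 1 (mod 409), i.e. (46/409) = 1.
d is a quadratic residue mod p, hence 409 splits in O_K.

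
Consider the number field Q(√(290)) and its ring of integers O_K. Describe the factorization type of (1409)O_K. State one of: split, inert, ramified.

1409 remains inert

290 mod 4 = 2, hence disc K = 4·290 = 1160 and O_K = ℤ[√290].
disc(K) = 1160 is not divisible by 1409; 1409 is unramified.
Euler's criterion: 290^704 mod 1409 = 1408. Thus (290|1409) = -1.
Legendre symbol -1 ⇒ 1409 is inert.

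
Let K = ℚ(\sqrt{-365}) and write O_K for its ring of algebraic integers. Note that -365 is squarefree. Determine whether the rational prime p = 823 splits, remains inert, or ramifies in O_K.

p is inert

d = -365 ≡ 3 (mod 4), so O_K = ℤ[√-365] and disc(K) = 4d = -1460.
Since gcd(823, -1460) = 1 the prime 823 does not ramify.
Legendre symbol by Euler's criterion: (-365/823) ≡ (-365)^411 ≡ 822 (mod 823), i.e. (-365/823) = -1.
Legendre symbol -1 ⇒ 823 is inert.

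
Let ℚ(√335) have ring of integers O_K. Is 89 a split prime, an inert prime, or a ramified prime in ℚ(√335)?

335 mod 4 = 3, hence disc K = 4·335 = 1340 and O_K = ℤ[√335].
89 ∤ 1340, so 89 is unramified.
Legendre symbol by Euler's criterion: (335/89) ≡ 335^44 ≡ 1 (mod 89), i.e. (335/89) = 1.
d is a quadratic residue mod p, hence 89 splits in O_K.

splits completely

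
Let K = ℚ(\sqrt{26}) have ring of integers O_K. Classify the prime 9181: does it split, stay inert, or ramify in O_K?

9181 remains inert

26 mod 4 = 2, hence disc K = 4·26 = 104 and O_K = ℤ[√26].
disc(K) = 104 is not divisible by 9181; 9181 is unramified.
(26/9181) = 26^4590 mod 9181 = 9180, giving Legendre symbol -1.
Legendre symbol -1 ⇒ 9181 is inert.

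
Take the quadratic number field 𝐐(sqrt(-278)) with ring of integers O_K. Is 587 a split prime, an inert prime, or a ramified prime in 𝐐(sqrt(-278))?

Since -278 ≢ 1 mod 4, the ring of integers is ℤ[√-278] with discriminant 4·(-278) = -1112.
587 ∤ -1112, so 587 is unramified.
Euler's criterion: (-278)^293 mod 587 = 586. Thus (-278|587) = -1.
(-278/587) = -1, so 587 is inert.

587 remains inert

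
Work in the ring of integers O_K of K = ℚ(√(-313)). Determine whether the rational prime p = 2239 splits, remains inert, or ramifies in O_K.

p is inert

d = -313 ≡ 3 (mod 4), so O_K = ℤ[√-313] and disc(K) = 4d = -1252.
Since gcd(2239, -1252) = 1 the prime 2239 does not ramify.
Legendre symbol by Euler's criterion: (-313/2239) ≡ (-313)^1119 ≡ 2238 (mod 2239), i.e. (-313/2239) = -1.
(-313/2239) = -1, so 2239 is inert.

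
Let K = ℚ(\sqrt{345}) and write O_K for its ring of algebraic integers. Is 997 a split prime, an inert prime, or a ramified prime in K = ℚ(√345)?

345 mod 4 = 1, hence disc K = 345 and O_K = ℤ[(1+√345)/2].
997 ∤ 345, so 997 is unramified.
Compute (345/997) via Euler: 345^((997-1)/2) mod 997 = 996, so (345/997) = -1.
d is a non-residue mod p, hence 997 remains inert in O_K.

inert — (997) stays prime in O_K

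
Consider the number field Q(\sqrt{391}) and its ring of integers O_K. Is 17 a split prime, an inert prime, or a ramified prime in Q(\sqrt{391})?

391 mod 4 = 3, hence disc K = 4·391 = 1564 and O_K = ℤ[√391].
disc(K) = 1564 = 17·92, so p = 17 is ramified.

p ramifies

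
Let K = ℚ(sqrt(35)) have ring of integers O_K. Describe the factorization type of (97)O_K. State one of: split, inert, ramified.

split

Since 35 ≢ 1 mod 4, the ring of integers is ℤ[√35] with discriminant 4·35 = 140.
97 ∤ 140, so 97 is unramified.
(35/97) = 35^48 mod 97 = 1, giving Legendre symbol 1.
Legendre symbol 1 ⇒ 97 is split.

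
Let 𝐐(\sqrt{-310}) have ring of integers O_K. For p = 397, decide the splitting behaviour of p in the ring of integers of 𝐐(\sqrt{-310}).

split

-310 mod 4 = 2, hence disc K = 4·(-310) = -1240 and O_K = ℤ[√-310].
Since gcd(397, -1240) = 1 the prime 397 does not ramify.
(-310/397) = 87^198 mod 397 = 1, giving Legendre symbol 1.
Legendre symbol 1 ⇒ 397 is split.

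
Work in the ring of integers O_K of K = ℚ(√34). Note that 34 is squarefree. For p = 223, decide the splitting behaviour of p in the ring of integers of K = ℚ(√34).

34 mod 4 = 2, hence disc K = 4·34 = 136 and O_K = ℤ[√34].
Since gcd(223, 136) = 1 the prime 223 does not ramify.
Compute (34/223) via Euler: 34^((223-1)/2) mod 223 = 1, so (34/223) = 1.
Legendre symbol 1 ⇒ 223 is split.

splits completely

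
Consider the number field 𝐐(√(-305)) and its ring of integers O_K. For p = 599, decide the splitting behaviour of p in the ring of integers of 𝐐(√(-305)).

split — (599) = 𝔭₁𝔭₂ with 𝔭₁ ≠ 𝔭₂

-305 mod 4 = 3, hence disc K = 4·(-305) = -1220 and O_K = ℤ[√-305].
disc(K) = -1220 is not divisible by 599; 599 is unramified.
Euler's criterion: (-305)^299 mod 599 = 1. Thus (-305|599) = 1.
Legendre symbol 1 ⇒ 599 is split.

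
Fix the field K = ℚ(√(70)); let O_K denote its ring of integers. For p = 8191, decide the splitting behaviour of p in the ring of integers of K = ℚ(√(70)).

Since 70 ≢ 1 mod 4, the ring of integers is ℤ[√70] with discriminant 4·70 = 280.
Since gcd(8191, 280) = 1 the prime 8191 does not ramify.
Legendre symbol by Euler's criterion: (70/8191) ≡ 70^4095 ≡ 8190 (mod 8191), i.e. (70/8191) = -1.
Legendre symbol -1 ⇒ 8191 is inert.

inert — (8191) stays prime in O_K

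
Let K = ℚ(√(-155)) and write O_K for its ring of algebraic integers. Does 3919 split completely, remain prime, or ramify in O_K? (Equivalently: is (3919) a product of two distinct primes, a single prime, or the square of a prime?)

p is inert

Since -155 ≡ 1 mod 4, the ring of integers is ℤ[(1+√-155)/2] with discriminant -155.
Since gcd(3919, -155) = 1 the prime 3919 does not ramify.
Legendre symbol by Euler's criterion: (-155/3919) ≡ (-155)^1959 ≡ 3918 (mod 3919), i.e. (-155/3919) = -1.
Legendre symbol -1 ⇒ 3919 is inert.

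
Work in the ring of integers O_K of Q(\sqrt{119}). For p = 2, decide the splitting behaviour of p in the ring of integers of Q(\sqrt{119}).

ramifies in O_K

Since 119 ≢ 1 mod 4, the ring of integers is ℤ[√119] with discriminant 4·119 = 476.
disc(K) = 476 = 2·238, so p = 2 is ramified.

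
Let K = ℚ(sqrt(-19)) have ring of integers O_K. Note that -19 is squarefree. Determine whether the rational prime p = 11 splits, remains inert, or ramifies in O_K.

p splits

d = -19 ≡ 1 (mod 4), so O_K = ℤ[(1+√-19)/2] and disc(K) = d = -19.
Since gcd(11, -19) = 1 the prime 11 does not ramify.
Legendre symbol by Euler's criterion: (-19/11) ≡ (-19)^5 ≡ 1 (mod 11), i.e. (-19/11) = 1.
Legendre symbol 1 ⇒ 11 is split.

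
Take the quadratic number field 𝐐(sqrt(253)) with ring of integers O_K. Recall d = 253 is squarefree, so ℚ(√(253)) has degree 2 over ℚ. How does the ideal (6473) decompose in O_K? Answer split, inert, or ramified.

inert

d = 253 ≡ 1 (mod 4), so O_K = ℤ[(1+√253)/2] and disc(K) = d = 253.
disc(K) = 253 is not divisible by 6473; 6473 is unramified.
(253/6473) = 253^3236 mod 6473 = 6472, giving Legendre symbol -1.
d is a non-residue mod p, hence 6473 remains inert in O_K.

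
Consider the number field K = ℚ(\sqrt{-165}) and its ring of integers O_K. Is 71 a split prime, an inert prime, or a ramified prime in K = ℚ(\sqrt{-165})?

p splits

Since -165 ≢ 1 mod 4, the ring of integers is ℤ[√-165] with discriminant 4·(-165) = -660.
disc(K) = -660 is not divisible by 71; 71 is unramified.
(-165/71) = 48^35 mod 71 = 1, giving Legendre symbol 1.
Legendre symbol 1 ⇒ 71 is split.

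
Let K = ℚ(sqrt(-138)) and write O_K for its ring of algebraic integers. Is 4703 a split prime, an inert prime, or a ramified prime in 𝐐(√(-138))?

-138 mod 4 = 2, hence disc K = 4·(-138) = -552 and O_K = ℤ[√-138].
Since gcd(4703, -552) = 1 the prime 4703 does not ramify.
Euler's criterion: (-138)^2351 mod 4703 = 4702. Thus (-138|4703) = -1.
Legendre symbol -1 ⇒ 4703 is inert.

p is inert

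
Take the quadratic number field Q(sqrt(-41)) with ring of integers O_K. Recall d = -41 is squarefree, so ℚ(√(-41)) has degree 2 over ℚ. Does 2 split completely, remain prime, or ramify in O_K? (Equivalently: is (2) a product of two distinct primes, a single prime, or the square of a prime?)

-41 mod 4 = 3, hence disc K = 4·(-41) = -164 and O_K = ℤ[√-41].
Ramification test: 2 | -164. The prime 2 ramifies in K.

ramified — (2) = 𝔭²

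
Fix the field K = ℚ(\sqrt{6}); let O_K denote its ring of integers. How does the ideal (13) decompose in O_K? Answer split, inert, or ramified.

d = 6 ≡ 2 (mod 4), so O_K = ℤ[√6] and disc(K) = 4d = 24.
Since gcd(13, 24) = 1 the prime 13 does not ramify.
Euler's criterion: 6^6 mod 13 = 12. Thus (6|13) = -1.
d is a non-residue mod p, hence 13 remains inert in O_K.

p is inert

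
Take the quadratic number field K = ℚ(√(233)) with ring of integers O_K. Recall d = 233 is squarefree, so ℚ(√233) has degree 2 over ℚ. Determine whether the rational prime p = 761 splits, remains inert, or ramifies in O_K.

233 mod 4 = 1, hence disc K = 233 and O_K = ℤ[(1+√233)/2].
Since gcd(761, 233) = 1 the prime 761 does not ramify.
Euler's criterion: 233^380 mod 761 = 1. Thus (233|761) = 1.
(233/761) = 1, so 761 splits.

p splits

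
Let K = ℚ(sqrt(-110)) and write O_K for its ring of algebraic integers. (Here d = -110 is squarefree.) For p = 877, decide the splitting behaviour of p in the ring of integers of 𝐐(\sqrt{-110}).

inert

Since -110 ≢ 1 mod 4, the ring of integers is ℤ[√-110] with discriminant 4·(-110) = -440.
877 ∤ -440, so 877 is unramified.
Legendre symbol by Euler's criterion: (-110/877) ≡ (-110)^438 ≡ 876 (mod 877), i.e. (-110/877) = -1.
Legendre symbol -1 ⇒ 877 is inert.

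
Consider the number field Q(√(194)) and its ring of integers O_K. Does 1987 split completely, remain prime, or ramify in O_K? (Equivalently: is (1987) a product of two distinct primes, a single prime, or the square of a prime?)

194 mod 4 = 2, hence disc K = 4·194 = 776 and O_K = ℤ[√194].
disc(K) = 776 is not divisible by 1987; 1987 is unramified.
Legendre symbol by Euler's criterion: (194/1987) ≡ 194^993 ≡ 1986 (mod 1987), i.e. (194/1987) = -1.
Legendre symbol -1 ⇒ 1987 is inert.

inert — (1987) stays prime in O_K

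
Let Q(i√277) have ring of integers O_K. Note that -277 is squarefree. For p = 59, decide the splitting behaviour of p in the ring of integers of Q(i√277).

Since -277 ≢ 1 mod 4, the ring of integers is ℤ[√-277] with discriminant 4·(-277) = -1108.
59 ∤ -1108, so 59 is unramified.
Compute (-277/59) via Euler: 18^((59-1)/2) mod 59 = 58, so (-277/59) = -1.
Legendre symbol -1 ⇒ 59 is inert.

59 remains inert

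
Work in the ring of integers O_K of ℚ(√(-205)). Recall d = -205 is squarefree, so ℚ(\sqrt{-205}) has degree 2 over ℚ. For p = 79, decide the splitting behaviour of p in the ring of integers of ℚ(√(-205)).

split — (79) = 𝔭₁𝔭₂ with 𝔭₁ ≠ 𝔭₂

Since -205 ≢ 1 mod 4, the ring of integers is ℤ[√-205] with discriminant 4·(-205) = -820.
disc(K) = -820 is not divisible by 79; 79 is unramified.
Euler's criterion: (-205)^39 mod 79 = 1. Thus (-205|79) = 1.
(-205/79) = 1, so 79 splits.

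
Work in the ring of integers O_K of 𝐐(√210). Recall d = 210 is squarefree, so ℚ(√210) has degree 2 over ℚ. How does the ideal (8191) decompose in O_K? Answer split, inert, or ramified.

d = 210 ≡ 2 (mod 4), so O_K = ℤ[√210] and disc(K) = 4d = 840.
disc(K) = 840 is not divisible by 8191; 8191 is unramified.
Euler's criterion: 210^4095 mod 8191 = 1. Thus (210|8191) = 1.
d is a quadratic residue mod p, hence 8191 splits in O_K.

splits completely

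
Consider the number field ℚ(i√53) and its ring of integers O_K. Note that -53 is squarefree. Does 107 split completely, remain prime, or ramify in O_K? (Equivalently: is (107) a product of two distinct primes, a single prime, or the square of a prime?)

inert — (107) stays prime in O_K

-53 mod 4 = 3, hence disc K = 4·(-53) = -212 and O_K = ℤ[√-53].
disc(K) = -212 is not divisible by 107; 107 is unramified.
Compute (-53/107) via Euler: 54^((107-1)/2) mod 107 = 106, so (-53/107) = -1.
Legendre symbol -1 ⇒ 107 is inert.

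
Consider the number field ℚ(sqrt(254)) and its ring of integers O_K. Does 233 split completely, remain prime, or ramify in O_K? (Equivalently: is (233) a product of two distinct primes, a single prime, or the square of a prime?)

p is inert

d = 254 ≡ 2 (mod 4), so O_K = ℤ[√254] and disc(K) = 4d = 1016.
disc(K) = 1016 is not divisible by 233; 233 is unramified.
Euler's criterion: 254^116 mod 233 = 232. Thus (254|233) = -1.
(254/233) = -1, so 233 is inert.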